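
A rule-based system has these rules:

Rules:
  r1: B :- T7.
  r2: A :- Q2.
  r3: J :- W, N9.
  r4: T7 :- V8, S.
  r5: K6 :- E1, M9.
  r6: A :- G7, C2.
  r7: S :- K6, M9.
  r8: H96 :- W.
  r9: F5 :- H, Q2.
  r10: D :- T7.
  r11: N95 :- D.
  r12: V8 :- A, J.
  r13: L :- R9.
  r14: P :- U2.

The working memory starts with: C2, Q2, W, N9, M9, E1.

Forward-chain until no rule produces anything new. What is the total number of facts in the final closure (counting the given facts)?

16

Round 1 — r2, r3, r5, r8, derive A, J, K6, H96.
Round 2 — r7, r12, derive S, V8.
Round 3 — r4, derive T7.
Round 4 — r1, r10, derive B, D.
Round 5 — r11, derive N95.
Closure: {A, B, C2, D, E1, H96, J, K6, M9, N9, N95, Q2, S, T7, V8, W} — 16 facts.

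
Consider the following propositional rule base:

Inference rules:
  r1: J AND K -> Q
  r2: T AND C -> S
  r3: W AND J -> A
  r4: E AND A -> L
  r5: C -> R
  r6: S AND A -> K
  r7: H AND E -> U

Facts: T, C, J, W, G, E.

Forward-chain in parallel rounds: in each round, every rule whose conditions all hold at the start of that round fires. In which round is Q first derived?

Round 1: r2 [T AND C -> S]; r3 [W AND J -> A]; r5 [C -> R]. New: S, A, R.
Round 2: r4 [E AND A -> L]; r6 [S AND A -> K]. New: L, K.
Round 3: r1 [J AND K -> Q]. New: Q.
Q first appears in round 3.

3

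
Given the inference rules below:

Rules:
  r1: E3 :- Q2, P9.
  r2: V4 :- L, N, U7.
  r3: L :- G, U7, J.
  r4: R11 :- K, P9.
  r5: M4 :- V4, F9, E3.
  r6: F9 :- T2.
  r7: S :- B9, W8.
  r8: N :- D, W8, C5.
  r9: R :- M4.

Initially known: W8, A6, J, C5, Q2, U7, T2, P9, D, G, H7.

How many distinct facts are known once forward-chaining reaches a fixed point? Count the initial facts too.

18

Round 1: r1 [E3 :- Q2, P9.]; r3 [L :- G, U7, J.]; r6 [F9 :- T2.]; r8 [N :- D, W8, C5.]. Adds E3, L, F9, N.
Round 2: r2 [V4 :- L, N, U7.]. Adds V4.
Round 3: r5 [M4 :- V4, F9, E3.]. Adds M4.
Round 4: r9 [R :- M4.]. Adds R.
Closure: {A6, C5, D, E3, F9, G, H7, J, L, M4, N, P9, Q2, R, T2, U7, V4, W8} — 18 facts.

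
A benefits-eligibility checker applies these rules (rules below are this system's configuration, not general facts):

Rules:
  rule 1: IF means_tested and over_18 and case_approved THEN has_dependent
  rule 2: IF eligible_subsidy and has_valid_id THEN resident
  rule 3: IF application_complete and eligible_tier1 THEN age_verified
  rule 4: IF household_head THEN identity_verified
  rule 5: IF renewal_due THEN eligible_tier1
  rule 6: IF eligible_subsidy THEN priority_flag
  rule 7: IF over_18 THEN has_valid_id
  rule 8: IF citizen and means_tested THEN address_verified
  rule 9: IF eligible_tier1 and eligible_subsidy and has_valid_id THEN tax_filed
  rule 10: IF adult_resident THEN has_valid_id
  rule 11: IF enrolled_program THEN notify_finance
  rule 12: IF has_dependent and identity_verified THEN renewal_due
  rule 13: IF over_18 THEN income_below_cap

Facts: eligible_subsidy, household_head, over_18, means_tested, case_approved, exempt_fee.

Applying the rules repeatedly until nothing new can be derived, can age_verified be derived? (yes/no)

[1] rule 1 [IF means_tested and over_18 and case_approved THEN has_dependent]; rule 4 [IF household_head THEN identity_verified]; rule 6 [IF eligible_subsidy THEN priority_flag]; rule 7 [IF over_18 THEN has_valid_id]; rule 13 [IF over_18 THEN income_below_cap]. ⇒ new: has_dependent, identity_verified, priority_flag, has_valid_id, income_below_cap.
[2] rule 2 [IF eligible_subsidy and has_valid_id THEN resident]; rule 12 [IF has_dependent and identity_verified THEN renewal_due]. ⇒ new: resident, renewal_due.
[3] rule 5 [IF renewal_due THEN eligible_tier1]. ⇒ new: eligible_tier1.
[4] rule 9 [IF eligible_tier1 and eligible_subsidy and has_valid_id THEN tax_filed]. ⇒ new: tax_filed.
Fixed point reached. age_verified is concluded only by rule 3; rule 3 needs application_complete (never derived).

no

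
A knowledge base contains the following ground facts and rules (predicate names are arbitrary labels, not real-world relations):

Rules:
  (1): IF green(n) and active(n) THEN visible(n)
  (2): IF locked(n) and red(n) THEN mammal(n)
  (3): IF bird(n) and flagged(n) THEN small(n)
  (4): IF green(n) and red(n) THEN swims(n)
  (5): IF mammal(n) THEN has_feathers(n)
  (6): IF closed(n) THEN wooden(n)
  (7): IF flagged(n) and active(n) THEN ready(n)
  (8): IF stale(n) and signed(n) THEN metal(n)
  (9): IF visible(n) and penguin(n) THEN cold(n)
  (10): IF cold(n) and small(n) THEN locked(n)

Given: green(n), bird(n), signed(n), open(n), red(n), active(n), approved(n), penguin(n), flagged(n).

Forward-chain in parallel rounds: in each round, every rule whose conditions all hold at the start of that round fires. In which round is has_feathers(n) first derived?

5

Round 1: (1) [IF green(n) and active(n) THEN visible(n)]; (3) [IF bird(n) and flagged(n) THEN small(n)]; (4) [IF green(n) and red(n) THEN swims(n)]; (7) [IF flagged(n) and active(n) THEN ready(n)]. Adds visible(n), small(n), swims(n), ready(n).
Round 2: (9) [IF visible(n) and penguin(n) THEN cold(n)]. Adds cold(n).
Round 3: (10) [IF cold(n) and small(n) THEN locked(n)]. Adds locked(n).
Round 4: (2) [IF locked(n) and red(n) THEN mammal(n)]. Adds mammal(n).
Round 5: (5) [IF mammal(n) THEN has_feathers(n)]. Adds has_feathers(n).
has_feathers(n) first appears in round 5.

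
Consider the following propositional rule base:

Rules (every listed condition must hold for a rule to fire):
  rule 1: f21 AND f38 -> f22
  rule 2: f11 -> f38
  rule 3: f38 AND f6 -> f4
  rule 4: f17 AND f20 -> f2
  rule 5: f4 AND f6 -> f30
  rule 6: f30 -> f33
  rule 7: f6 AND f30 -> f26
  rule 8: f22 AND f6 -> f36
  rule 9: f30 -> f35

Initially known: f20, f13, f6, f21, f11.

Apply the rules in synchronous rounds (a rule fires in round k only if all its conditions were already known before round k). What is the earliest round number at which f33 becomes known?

[1] rule 2 [f11 -> f38]. ⇒ new: f38.
[2] rule 1 [f21 AND f38 -> f22]; rule 3 [f38 AND f6 -> f4]. ⇒ new: f22, f4.
[3] rule 5 [f4 AND f6 -> f30]; rule 8 [f22 AND f6 -> f36]. ⇒ new: f30, f36.
[4] rule 6 [f30 -> f33]; rule 7 [f6 AND f30 -> f26]; rule 9 [f30 -> f35]. ⇒ new: f33, f26, f35.
f33 first appears in round 4.

4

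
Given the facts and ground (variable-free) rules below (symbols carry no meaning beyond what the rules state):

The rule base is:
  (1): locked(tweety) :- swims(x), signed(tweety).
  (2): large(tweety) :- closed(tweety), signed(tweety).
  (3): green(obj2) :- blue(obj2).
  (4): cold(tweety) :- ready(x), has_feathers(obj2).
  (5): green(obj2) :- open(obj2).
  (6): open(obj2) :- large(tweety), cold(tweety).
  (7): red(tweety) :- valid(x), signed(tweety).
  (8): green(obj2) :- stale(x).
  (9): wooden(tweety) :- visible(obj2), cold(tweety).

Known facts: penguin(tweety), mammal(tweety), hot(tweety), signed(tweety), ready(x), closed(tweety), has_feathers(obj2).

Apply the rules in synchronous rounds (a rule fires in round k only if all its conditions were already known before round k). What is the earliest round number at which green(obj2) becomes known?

3

Round 1: (2) [large(tweety) :- closed(tweety), signed(tweety).]; (4) [cold(tweety) :- ready(x), has_feathers(obj2).]. Adds large(tweety), cold(tweety).
Round 2: (6) [open(obj2) :- large(tweety), cold(tweety).]. Adds open(obj2).
Round 3: (5) [green(obj2) :- open(obj2).]. Adds green(obj2).
green(obj2) first appears in round 3.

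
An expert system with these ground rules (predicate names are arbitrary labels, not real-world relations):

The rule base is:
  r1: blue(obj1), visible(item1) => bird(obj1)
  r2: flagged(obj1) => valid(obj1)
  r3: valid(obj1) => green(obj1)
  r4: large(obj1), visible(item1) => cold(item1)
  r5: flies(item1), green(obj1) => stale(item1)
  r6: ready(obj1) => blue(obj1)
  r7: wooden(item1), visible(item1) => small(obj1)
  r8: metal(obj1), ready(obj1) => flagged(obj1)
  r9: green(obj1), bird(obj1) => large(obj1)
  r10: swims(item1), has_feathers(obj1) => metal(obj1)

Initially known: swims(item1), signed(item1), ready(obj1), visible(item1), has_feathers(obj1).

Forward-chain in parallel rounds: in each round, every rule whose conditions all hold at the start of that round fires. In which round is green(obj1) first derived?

4

Round 1 — r6, r10, derive blue(obj1), metal(obj1).
Round 2 — r1, r8, derive bird(obj1), flagged(obj1).
Round 3 — r2, derive valid(obj1).
Round 4 — r3, derive green(obj1).
green(obj1) first appears in round 4.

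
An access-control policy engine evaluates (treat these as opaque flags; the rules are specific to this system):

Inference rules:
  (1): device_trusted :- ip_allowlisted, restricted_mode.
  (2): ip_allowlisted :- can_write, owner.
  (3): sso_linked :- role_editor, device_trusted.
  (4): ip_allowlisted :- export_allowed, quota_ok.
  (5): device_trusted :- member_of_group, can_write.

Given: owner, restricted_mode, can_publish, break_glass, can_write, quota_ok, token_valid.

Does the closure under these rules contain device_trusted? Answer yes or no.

yes

Round 1: (2) [ip_allowlisted :- can_write, owner.]. Adds ip_allowlisted.
Round 2: (1) [device_trusted :- ip_allowlisted, restricted_mode.]. Adds device_trusted.
device_trusted appears in round 2, so it is derivable.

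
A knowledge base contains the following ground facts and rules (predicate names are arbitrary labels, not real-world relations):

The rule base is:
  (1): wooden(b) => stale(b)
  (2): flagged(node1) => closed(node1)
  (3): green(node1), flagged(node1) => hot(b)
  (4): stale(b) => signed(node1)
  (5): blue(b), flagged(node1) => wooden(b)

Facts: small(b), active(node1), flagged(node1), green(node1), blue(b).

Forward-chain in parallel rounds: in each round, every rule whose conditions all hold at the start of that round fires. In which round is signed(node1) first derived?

[1] (2) [flagged(node1) => closed(node1)]; (3) [green(node1), flagged(node1) => hot(b)]; (5) [blue(b), flagged(node1) => wooden(b)]. ⇒ new: closed(node1), hot(b), wooden(b).
[2] (1) [wooden(b) => stale(b)]. ⇒ new: stale(b).
[3] (4) [stale(b) => signed(node1)]. ⇒ new: signed(node1).
signed(node1) first appears in round 3.

3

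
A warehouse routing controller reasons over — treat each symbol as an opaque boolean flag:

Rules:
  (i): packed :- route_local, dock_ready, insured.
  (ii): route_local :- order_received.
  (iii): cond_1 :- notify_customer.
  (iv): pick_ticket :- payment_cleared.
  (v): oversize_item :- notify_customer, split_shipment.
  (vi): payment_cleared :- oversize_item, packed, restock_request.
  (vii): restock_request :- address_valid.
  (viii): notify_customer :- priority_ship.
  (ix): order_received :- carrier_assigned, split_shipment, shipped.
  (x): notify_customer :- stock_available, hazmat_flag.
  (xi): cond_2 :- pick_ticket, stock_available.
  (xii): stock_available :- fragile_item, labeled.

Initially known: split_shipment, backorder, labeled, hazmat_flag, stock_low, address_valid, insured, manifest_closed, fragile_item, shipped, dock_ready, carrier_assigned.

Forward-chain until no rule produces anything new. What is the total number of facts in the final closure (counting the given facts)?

23

Round 1: (vii) [restock_request :- address_valid.]; (ix) [order_received :- carrier_assigned, split_shipment, shipped.]; (xii) [stock_available :- fragile_item, labeled.]. Adds restock_request, order_received, stock_available.
Round 2: (ii) [route_local :- order_received.]; (x) [notify_customer :- stock_available, hazmat_flag.]. Adds route_local, notify_customer.
Round 3: (i) [packed :- route_local, dock_ready, insured.]; (iii) [cond_1 :- notify_customer.]; (v) [oversize_item :- notify_customer, split_shipment.]. Adds packed, cond_1, oversize_item.
Round 4: (vi) [payment_cleared :- oversize_item, packed, restock_request.]. Adds payment_cleared.
Round 5: (iv) [pick_ticket :- payment_cleared.]. Adds pick_ticket.
Round 6: (xi) [cond_2 :- pick_ticket, stock_available.]. Adds cond_2.
Closure: {address_valid, backorder, carrier_assigned, cond_1, cond_2, dock_ready, fragile_item, hazmat_flag, insured, labeled, manifest_closed, notify_customer, order_received, oversize_item, packed, payment_cleared, pick_ticket, restock_request, route_local, shipped, split_shipment, stock_available, stock_low} — 23 facts.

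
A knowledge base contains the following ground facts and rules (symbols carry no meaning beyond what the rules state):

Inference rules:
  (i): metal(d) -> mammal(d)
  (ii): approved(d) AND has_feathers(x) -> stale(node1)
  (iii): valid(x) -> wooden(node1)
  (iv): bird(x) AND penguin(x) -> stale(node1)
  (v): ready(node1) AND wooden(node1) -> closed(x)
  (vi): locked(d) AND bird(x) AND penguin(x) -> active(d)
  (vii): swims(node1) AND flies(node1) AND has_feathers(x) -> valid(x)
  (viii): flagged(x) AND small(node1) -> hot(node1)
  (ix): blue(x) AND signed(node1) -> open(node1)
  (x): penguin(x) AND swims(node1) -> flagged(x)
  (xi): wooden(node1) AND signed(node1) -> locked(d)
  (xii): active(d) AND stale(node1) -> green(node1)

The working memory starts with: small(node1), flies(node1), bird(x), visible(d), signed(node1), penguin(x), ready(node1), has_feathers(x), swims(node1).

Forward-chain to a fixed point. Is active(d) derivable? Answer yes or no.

yes

Round 1: (iv) [bird(x) AND penguin(x) -> stale(node1)]; (vii) [swims(node1) AND flies(node1) AND has_feathers(x) -> valid(x)]; (x) [penguin(x) AND swims(node1) -> flagged(x)]. New: stale(node1), valid(x), flagged(x).
Round 2: (iii) [valid(x) -> wooden(node1)]; (viii) [flagged(x) AND small(node1) -> hot(node1)]. New: wooden(node1), hot(node1).
Round 3: (v) [ready(node1) AND wooden(node1) -> closed(x)]; (xi) [wooden(node1) AND signed(node1) -> locked(d)]. New: closed(x), locked(d).
Round 4: (vi) [locked(d) AND bird(x) AND penguin(x) -> active(d)]. New: active(d).
Round 5: (xii) [active(d) AND stale(node1) -> green(node1)]. New: green(node1).
active(d) appears in round 4, so it is derivable.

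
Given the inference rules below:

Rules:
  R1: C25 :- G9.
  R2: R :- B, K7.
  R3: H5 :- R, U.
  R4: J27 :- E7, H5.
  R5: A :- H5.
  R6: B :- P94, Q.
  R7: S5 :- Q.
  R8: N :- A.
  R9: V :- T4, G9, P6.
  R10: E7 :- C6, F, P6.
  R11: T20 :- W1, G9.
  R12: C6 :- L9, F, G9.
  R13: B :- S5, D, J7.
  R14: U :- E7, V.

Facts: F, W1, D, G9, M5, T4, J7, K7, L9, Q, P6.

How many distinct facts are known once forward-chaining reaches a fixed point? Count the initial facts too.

24

Round 1: R1 [C25 :- G9.]; R7 [S5 :- Q.]; R9 [V :- T4, G9, P6.]; R11 [T20 :- W1, G9.]; R12 [C6 :- L9, F, G9.]. New: C25, S5, V, T20, C6.
Round 2: R10 [E7 :- C6, F, P6.]; R13 [B :- S5, D, J7.]. New: E7, B.
Round 3: R2 [R :- B, K7.]; R14 [U :- E7, V.]. New: R, U.
Round 4: R3 [H5 :- R, U.]. New: H5.
Round 5: R4 [J27 :- E7, H5.]; R5 [A :- H5.]. New: J27, A.
Round 6: R8 [N :- A.]. New: N.
Closure: {A, B, C25, C6, D, E7, F, G9, H5, J27, J7, K7, L9, M5, N, P6, Q, R, S5, T20, T4, U, V, W1} — 24 facts.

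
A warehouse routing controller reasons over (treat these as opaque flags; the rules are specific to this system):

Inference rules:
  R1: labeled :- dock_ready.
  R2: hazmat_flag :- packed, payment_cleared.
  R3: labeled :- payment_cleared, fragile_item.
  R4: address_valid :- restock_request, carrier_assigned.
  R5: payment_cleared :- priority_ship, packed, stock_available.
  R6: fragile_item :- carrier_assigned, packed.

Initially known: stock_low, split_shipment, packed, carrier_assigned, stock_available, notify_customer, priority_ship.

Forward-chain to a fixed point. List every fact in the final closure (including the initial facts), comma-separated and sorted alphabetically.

carrier_assigned, fragile_item, hazmat_flag, labeled, notify_customer, packed, payment_cleared, priority_ship, split_shipment, stock_available, stock_low

Round 1: R5 [payment_cleared :- priority_ship, packed, stock_available.]; R6 [fragile_item :- carrier_assigned, packed.]. Adds payment_cleared, fragile_item.
Round 2: R2 [hazmat_flag :- packed, payment_cleared.]; R3 [labeled :- payment_cleared, fragile_item.]. Adds hazmat_flag, labeled.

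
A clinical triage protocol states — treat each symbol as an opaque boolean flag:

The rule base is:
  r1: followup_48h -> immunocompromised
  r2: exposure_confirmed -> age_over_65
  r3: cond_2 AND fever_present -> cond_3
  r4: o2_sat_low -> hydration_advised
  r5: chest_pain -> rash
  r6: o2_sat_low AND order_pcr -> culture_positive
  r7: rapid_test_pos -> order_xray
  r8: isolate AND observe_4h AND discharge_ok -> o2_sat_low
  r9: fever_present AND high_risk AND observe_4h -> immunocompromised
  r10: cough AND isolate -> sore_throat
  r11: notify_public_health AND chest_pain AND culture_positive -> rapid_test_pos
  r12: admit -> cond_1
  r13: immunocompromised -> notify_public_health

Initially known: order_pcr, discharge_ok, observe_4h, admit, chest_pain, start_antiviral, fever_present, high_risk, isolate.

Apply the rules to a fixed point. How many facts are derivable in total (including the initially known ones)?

Round 1 — r5, r8, r9, r12, derive rash, o2_sat_low, immunocompromised, cond_1.
Round 2 — r4, r6, r13, derive hydration_advised, culture_positive, notify_public_health.
Round 3 — r11, derive rapid_test_pos.
Round 4 — r7, derive order_xray.
Closure: {admit, chest_pain, cond_1, culture_positive, discharge_ok, fever_present, high_risk, hydration_advised, immunocompromised, isolate, notify_public_health, o2_sat_low, observe_4h, order_pcr, order_xray, rapid_test_pos, rash, start_antiviral} — 18 facts.

18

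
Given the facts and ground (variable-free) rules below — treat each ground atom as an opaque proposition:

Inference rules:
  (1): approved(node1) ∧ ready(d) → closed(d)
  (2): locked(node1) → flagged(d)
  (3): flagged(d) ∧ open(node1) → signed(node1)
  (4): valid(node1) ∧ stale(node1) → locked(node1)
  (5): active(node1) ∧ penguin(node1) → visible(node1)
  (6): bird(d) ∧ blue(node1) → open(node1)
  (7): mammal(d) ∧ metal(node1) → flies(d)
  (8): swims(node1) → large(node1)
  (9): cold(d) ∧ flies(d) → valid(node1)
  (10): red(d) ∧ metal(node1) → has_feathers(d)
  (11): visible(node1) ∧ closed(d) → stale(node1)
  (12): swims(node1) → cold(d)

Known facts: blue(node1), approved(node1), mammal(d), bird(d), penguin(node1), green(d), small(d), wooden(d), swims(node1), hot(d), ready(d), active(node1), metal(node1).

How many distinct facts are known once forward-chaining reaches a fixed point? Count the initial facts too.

[1] (1) [approved(node1) ∧ ready(d) → closed(d)]; (5) [active(node1) ∧ penguin(node1) → visible(node1)]; (6) [bird(d) ∧ blue(node1) → open(node1)]; (7) [mammal(d) ∧ metal(node1) → flies(d)]; (8) [swims(node1) → large(node1)]; (12) [swims(node1) → cold(d)]. ⇒ new: closed(d), visible(node1), open(node1), flies(d), large(node1), cold(d).
[2] (9) [cold(d) ∧ flies(d) → valid(node1)]; (11) [visible(node1) ∧ closed(d) → stale(node1)]. ⇒ new: valid(node1), stale(node1).
[3] (4) [valid(node1) ∧ stale(node1) → locked(node1)]. ⇒ new: locked(node1).
[4] (2) [locked(node1) → flagged(d)]. ⇒ new: flagged(d).
[5] (3) [flagged(d) ∧ open(node1) → signed(node1)]. ⇒ new: signed(node1).
Closure: {active(node1), approved(node1), bird(d), blue(node1), closed(d), cold(d), flagged(d), flies(d), green(d), hot(d), large(node1), locked(node1), mammal(d), metal(node1), open(node1), penguin(node1), ready(d), signed(node1), small(d), stale(node1), swims(node1), valid(node1), visible(node1), wooden(d)} — 24 facts.

24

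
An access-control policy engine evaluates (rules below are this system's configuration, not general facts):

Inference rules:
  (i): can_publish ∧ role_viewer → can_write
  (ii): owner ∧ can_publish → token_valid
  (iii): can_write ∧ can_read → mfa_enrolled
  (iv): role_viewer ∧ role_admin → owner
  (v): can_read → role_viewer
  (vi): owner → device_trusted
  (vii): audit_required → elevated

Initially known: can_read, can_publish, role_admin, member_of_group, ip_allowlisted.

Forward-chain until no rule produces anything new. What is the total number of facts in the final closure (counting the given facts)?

Round 1: (v) [can_read → role_viewer]. New: role_viewer.
Round 2: (i) [can_publish ∧ role_viewer → can_write]; (iv) [role_viewer ∧ role_admin → owner]. New: can_write, owner.
Round 3: (ii) [owner ∧ can_publish → token_valid]; (iii) [can_write ∧ can_read → mfa_enrolled]; (vi) [owner → device_trusted]. New: token_valid, mfa_enrolled, device_trusted.
Closure: {can_publish, can_read, can_write, device_trusted, ip_allowlisted, member_of_group, mfa_enrolled, owner, role_admin, role_viewer, token_valid} — 11 facts.

11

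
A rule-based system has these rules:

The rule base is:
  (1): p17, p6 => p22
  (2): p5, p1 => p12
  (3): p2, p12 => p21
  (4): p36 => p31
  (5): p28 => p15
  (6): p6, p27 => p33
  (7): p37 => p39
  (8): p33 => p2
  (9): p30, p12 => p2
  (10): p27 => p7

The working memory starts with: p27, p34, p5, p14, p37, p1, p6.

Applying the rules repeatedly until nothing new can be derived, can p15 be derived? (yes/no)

no

Round 1: (2) [p5, p1 => p12]; (6) [p6, p27 => p33]; (7) [p37 => p39]; (10) [p27 => p7]. New: p12, p33, p39, p7.
Round 2: (8) [p33 => p2]. New: p2.
Round 3: (3) [p2, p12 => p21]. New: p21.
Fixed point reached. p15 is concluded only by (5); (5) needs p28 (never derived).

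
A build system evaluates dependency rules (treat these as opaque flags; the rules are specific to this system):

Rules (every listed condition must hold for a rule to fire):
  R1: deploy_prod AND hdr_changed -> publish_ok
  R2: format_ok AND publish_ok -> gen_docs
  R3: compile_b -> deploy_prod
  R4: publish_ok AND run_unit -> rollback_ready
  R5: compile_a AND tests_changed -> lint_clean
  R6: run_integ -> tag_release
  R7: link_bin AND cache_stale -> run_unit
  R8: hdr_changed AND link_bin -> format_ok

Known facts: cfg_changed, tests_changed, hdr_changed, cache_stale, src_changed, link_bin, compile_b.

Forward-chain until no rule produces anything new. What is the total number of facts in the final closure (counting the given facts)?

Round 1: R3 [compile_b -> deploy_prod]; R7 [link_bin AND cache_stale -> run_unit]; R8 [hdr_changed AND link_bin -> format_ok]. New: deploy_prod, run_unit, format_ok.
Round 2: R1 [deploy_prod AND hdr_changed -> publish_ok]. New: publish_ok.
Round 3: R2 [format_ok AND publish_ok -> gen_docs]; R4 [publish_ok AND run_unit -> rollback_ready]. New: gen_docs, rollback_ready.
Closure: {cache_stale, cfg_changed, compile_b, deploy_prod, format_ok, gen_docs, hdr_changed, link_bin, publish_ok, rollback_ready, run_unit, src_changed, tests_changed} — 13 facts.

13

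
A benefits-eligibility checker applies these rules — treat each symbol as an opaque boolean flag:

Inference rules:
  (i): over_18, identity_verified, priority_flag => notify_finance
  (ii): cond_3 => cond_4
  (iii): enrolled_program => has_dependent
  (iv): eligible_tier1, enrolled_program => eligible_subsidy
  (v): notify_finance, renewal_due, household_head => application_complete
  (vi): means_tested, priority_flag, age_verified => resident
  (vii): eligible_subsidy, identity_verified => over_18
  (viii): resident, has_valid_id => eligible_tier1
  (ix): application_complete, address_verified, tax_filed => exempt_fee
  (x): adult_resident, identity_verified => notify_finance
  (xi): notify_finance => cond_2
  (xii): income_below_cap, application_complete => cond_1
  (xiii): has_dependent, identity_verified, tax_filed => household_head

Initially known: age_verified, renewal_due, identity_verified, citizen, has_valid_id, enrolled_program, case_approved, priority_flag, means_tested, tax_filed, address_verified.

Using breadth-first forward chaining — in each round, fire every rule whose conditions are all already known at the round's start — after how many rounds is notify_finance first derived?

5

[1] (iii) [enrolled_program => has_dependent]; (vi) [means_tested, priority_flag, age_verified => resident]. ⇒ new: has_dependent, resident.
[2] (viii) [resident, has_valid_id => eligible_tier1]; (xiii) [has_dependent, identity_verified, tax_filed => household_head]. ⇒ new: eligible_tier1, household_head.
[3] (iv) [eligible_tier1, enrolled_program => eligible_subsidy]. ⇒ new: eligible_subsidy.
[4] (vii) [eligible_subsidy, identity_verified => over_18]. ⇒ new: over_18.
[5] (i) [over_18, identity_verified, priority_flag => notify_finance]. ⇒ new: notify_finance.
notify_finance first appears in round 5.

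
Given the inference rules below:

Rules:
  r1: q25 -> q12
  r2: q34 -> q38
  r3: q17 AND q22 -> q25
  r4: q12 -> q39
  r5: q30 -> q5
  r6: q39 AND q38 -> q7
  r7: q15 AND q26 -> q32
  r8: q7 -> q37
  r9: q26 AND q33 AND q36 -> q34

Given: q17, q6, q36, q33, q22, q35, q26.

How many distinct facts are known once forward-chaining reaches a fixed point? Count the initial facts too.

14

Round 1: r3 [q17 AND q22 -> q25]; r9 [q26 AND q33 AND q36 -> q34]. Adds q25, q34.
Round 2: r1 [q25 -> q12]; r2 [q34 -> q38]. Adds q12, q38.
Round 3: r4 [q12 -> q39]. Adds q39.
Round 4: r6 [q39 AND q38 -> q7]. Adds q7.
Round 5: r8 [q7 -> q37]. Adds q37.
Closure: {q12, q17, q22, q25, q26, q33, q34, q35, q36, q37, q38, q39, q6, q7} — 14 facts.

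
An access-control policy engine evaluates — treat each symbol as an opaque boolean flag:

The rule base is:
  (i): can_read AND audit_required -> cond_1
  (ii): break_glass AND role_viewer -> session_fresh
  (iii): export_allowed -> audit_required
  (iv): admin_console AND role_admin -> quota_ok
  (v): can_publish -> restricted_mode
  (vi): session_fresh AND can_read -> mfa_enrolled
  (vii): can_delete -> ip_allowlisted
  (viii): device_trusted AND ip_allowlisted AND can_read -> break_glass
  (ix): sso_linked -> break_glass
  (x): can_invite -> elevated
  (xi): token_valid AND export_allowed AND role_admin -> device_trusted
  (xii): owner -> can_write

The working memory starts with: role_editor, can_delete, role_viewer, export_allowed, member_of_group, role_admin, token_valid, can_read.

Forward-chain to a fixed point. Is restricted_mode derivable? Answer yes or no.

Round 1 fires (iii), (vii), (xi), giving audit_required, ip_allowlisted, device_trusted.
Round 2 fires (i), (viii), giving cond_1, break_glass.
Round 3 fires (ii), giving session_fresh.
Round 4 fires (vi), giving mfa_enrolled.
Fixed point reached. restricted_mode is concluded only by (v); (v) needs can_publish (never derived).

no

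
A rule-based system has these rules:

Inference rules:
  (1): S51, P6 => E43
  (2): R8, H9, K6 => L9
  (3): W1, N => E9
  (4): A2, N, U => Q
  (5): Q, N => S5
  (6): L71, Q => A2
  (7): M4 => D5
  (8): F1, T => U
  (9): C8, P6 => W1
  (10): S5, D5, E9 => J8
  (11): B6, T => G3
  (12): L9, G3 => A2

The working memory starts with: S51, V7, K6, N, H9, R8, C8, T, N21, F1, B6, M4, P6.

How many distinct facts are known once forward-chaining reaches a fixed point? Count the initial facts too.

24

[1] (1) [S51, P6 => E43]; (2) [R8, H9, K6 => L9]; (7) [M4 => D5]; (8) [F1, T => U]; (9) [C8, P6 => W1]; (11) [B6, T => G3]. ⇒ new: E43, L9, D5, U, W1, G3.
[2] (3) [W1, N => E9]; (12) [L9, G3 => A2]. ⇒ new: E9, A2.
[3] (4) [A2, N, U => Q]. ⇒ new: Q.
[4] (5) [Q, N => S5]. ⇒ new: S5.
[5] (10) [S5, D5, E9 => J8]. ⇒ new: J8.
Closure: {A2, B6, C8, D5, E43, E9, F1, G3, H9, J8, K6, L9, M4, N, N21, P6, Q, R8, S5, S51, T, U, V7, W1} — 24 facts.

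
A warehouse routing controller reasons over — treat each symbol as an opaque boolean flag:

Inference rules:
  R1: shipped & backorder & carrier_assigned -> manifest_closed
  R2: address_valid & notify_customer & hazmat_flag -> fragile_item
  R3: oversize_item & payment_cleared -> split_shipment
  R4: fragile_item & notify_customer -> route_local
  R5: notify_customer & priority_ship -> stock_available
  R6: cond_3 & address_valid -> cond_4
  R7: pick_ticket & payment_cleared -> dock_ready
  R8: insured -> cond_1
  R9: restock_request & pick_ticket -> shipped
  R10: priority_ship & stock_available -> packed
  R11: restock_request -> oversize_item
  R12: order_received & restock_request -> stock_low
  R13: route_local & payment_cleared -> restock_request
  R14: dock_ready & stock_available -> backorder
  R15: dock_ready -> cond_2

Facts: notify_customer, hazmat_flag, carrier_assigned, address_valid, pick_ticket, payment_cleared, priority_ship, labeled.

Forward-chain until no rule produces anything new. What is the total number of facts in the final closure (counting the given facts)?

Round 1: R2 [address_valid & notify_customer & hazmat_flag -> fragile_item]; R5 [notify_customer & priority_ship -> stock_available]; R7 [pick_ticket & payment_cleared -> dock_ready]. New: fragile_item, stock_available, dock_ready.
Round 2: R4 [fragile_item & notify_customer -> route_local]; R10 [priority_ship & stock_available -> packed]; R14 [dock_ready & stock_available -> backorder]; R15 [dock_ready -> cond_2]. New: route_local, packed, backorder, cond_2.
Round 3: R13 [route_local & payment_cleared -> restock_request]. New: restock_request.
Round 4: R9 [restock_request & pick_ticket -> shipped]; R11 [restock_request -> oversize_item]. New: shipped, oversize_item.
Round 5: R1 [shipped & backorder & carrier_assigned -> manifest_closed]; R3 [oversize_item & payment_cleared -> split_shipment]. New: manifest_closed, split_shipment.
Closure: {address_valid, backorder, carrier_assigned, cond_2, dock_ready, fragile_item, hazmat_flag, labeled, manifest_closed, notify_customer, oversize_item, packed, payment_cleared, pick_ticket, priority_ship, restock_request, route_local, shipped, split_shipment, stock_available} — 20 facts.

20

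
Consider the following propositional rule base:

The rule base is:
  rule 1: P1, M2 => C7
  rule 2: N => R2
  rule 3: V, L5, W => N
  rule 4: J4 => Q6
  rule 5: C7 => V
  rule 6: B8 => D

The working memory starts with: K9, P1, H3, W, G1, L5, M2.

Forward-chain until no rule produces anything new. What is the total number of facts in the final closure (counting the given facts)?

11

Round 1: rule 1 [P1, M2 => C7]. Adds C7.
Round 2: rule 5 [C7 => V]. Adds V.
Round 3: rule 3 [V, L5, W => N]. Adds N.
Round 4: rule 2 [N => R2]. Adds R2.
Closure: {C7, G1, H3, K9, L5, M2, N, P1, R2, V, W} — 11 facts.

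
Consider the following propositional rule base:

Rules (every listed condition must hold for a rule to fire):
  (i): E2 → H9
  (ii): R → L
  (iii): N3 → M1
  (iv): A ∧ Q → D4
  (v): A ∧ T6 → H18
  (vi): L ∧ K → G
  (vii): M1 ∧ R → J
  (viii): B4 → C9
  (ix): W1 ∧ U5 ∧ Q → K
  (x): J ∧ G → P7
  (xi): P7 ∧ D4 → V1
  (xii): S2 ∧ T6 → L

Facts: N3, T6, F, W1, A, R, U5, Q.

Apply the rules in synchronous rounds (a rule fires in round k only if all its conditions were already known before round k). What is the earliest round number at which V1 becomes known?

4

Round 1: (ii) [R → L]; (iii) [N3 → M1]; (iv) [A ∧ Q → D4]; (v) [A ∧ T6 → H18]; (ix) [W1 ∧ U5 ∧ Q → K]. New: L, M1, D4, H18, K.
Round 2: (vi) [L ∧ K → G]; (vii) [M1 ∧ R → J]. New: G, J.
Round 3: (x) [J ∧ G → P7]. New: P7.
Round 4: (xi) [P7 ∧ D4 → V1]. New: V1.
V1 first appears in round 4.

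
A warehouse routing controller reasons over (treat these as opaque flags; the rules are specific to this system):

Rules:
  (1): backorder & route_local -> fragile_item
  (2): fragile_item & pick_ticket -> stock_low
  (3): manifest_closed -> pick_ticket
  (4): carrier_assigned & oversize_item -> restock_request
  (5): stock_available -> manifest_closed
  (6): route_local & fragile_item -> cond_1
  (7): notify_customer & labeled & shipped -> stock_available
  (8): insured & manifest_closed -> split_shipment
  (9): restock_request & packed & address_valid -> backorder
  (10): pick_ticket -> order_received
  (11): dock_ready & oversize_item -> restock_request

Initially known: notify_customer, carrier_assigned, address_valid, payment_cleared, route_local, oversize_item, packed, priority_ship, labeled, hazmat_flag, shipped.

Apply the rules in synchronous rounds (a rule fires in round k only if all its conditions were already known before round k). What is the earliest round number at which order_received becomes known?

[1] (4) [carrier_assigned & oversize_item -> restock_request]; (7) [notify_customer & labeled & shipped -> stock_available]. ⇒ new: restock_request, stock_available.
[2] (5) [stock_available -> manifest_closed]; (9) [restock_request & packed & address_valid -> backorder]. ⇒ new: manifest_closed, backorder.
[3] (1) [backorder & route_local -> fragile_item]; (3) [manifest_closed -> pick_ticket]. ⇒ new: fragile_item, pick_ticket.
[4] (2) [fragile_item & pick_ticket -> stock_low]; (6) [route_local & fragile_item -> cond_1]; (10) [pick_ticket -> order_received]. ⇒ new: stock_low, cond_1, order_received.
order_received first appears in round 4.

4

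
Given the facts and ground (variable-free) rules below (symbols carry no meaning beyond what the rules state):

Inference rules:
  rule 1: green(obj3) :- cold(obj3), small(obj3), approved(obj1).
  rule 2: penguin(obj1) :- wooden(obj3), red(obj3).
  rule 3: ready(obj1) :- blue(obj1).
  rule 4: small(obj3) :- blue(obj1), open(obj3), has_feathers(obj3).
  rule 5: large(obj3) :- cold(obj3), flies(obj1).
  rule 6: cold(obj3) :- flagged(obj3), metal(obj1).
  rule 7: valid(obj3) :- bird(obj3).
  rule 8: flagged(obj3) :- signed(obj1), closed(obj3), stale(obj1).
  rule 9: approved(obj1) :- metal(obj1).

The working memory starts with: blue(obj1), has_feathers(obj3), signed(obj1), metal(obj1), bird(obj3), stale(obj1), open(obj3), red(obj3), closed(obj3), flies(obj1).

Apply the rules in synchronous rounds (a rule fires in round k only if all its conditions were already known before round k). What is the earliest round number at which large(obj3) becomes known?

[1] rule 3 [ready(obj1) :- blue(obj1).]; rule 4 [small(obj3) :- blue(obj1), open(obj3), has_feathers(obj3).]; rule 7 [valid(obj3) :- bird(obj3).]; rule 8 [flagged(obj3) :- signed(obj1), closed(obj3), stale(obj1).]; rule 9 [approved(obj1) :- metal(obj1).]. ⇒ new: ready(obj1), small(obj3), valid(obj3), flagged(obj3), approved(obj1).
[2] rule 6 [cold(obj3) :- flagged(obj3), metal(obj1).]. ⇒ new: cold(obj3).
[3] rule 1 [green(obj3) :- cold(obj3), small(obj3), approved(obj1).]; rule 5 [large(obj3) :- cold(obj3), flies(obj1).]. ⇒ new: green(obj3), large(obj3).
large(obj3) first appears in round 3.

3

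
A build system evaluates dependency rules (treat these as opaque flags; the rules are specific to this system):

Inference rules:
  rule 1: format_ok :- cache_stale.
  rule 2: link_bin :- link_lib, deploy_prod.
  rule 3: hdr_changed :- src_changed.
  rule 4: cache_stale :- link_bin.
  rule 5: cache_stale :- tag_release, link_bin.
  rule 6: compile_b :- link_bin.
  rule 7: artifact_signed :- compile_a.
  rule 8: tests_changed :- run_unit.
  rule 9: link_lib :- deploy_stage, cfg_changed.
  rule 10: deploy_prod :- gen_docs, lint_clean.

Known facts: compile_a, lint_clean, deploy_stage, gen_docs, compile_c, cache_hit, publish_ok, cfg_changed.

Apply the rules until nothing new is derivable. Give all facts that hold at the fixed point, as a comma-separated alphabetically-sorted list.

Round 1: rule 7 [artifact_signed :- compile_a.]; rule 9 [link_lib :- deploy_stage, cfg_changed.]; rule 10 [deploy_prod :- gen_docs, lint_clean.]. Adds artifact_signed, link_lib, deploy_prod.
Round 2: rule 2 [link_bin :- link_lib, deploy_prod.]. Adds link_bin.
Round 3: rule 4 [cache_stale :- link_bin.]; rule 6 [compile_b :- link_bin.]. Adds cache_stale, compile_b.
Round 4: rule 1 [format_ok :- cache_stale.]. Adds format_ok.

artifact_signed, cache_hit, cache_stale, cfg_changed, compile_a, compile_b, compile_c, deploy_prod, deploy_stage, format_ok, gen_docs, link_bin, link_lib, lint_clean, publish_ok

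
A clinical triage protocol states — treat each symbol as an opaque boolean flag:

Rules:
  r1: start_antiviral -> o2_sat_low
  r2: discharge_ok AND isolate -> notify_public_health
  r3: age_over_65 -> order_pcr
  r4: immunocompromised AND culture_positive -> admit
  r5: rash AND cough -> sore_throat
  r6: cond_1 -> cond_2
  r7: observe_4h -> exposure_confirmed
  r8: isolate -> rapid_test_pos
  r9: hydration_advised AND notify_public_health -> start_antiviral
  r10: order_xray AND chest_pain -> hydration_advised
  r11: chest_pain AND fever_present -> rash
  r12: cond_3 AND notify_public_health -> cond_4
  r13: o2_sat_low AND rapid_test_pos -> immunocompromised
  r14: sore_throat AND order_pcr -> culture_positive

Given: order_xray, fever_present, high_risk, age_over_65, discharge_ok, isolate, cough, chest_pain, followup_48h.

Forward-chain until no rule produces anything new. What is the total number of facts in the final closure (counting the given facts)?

Round 1: r2 [discharge_ok AND isolate -> notify_public_health]; r3 [age_over_65 -> order_pcr]; r8 [isolate -> rapid_test_pos]; r10 [order_xray AND chest_pain -> hydration_advised]; r11 [chest_pain AND fever_present -> rash]. Adds notify_public_health, order_pcr, rapid_test_pos, hydration_advised, rash.
Round 2: r5 [rash AND cough -> sore_throat]; r9 [hydration_advised AND notify_public_health -> start_antiviral]. Adds sore_throat, start_antiviral.
Round 3: r1 [start_antiviral -> o2_sat_low]; r14 [sore_throat AND order_pcr -> culture_positive]. Adds o2_sat_low, culture_positive.
Round 4: r13 [o2_sat_low AND rapid_test_pos -> immunocompromised]. Adds immunocompromised.
Round 5: r4 [immunocompromised AND culture_positive -> admit]. Adds admit.
Closure: {admit, age_over_65, chest_pain, cough, culture_positive, discharge_ok, fever_present, followup_48h, high_risk, hydration_advised, immunocompromised, isolate, notify_public_health, o2_sat_low, order_pcr, order_xray, rapid_test_pos, rash, sore_throat, start_antiviral} — 20 facts.

20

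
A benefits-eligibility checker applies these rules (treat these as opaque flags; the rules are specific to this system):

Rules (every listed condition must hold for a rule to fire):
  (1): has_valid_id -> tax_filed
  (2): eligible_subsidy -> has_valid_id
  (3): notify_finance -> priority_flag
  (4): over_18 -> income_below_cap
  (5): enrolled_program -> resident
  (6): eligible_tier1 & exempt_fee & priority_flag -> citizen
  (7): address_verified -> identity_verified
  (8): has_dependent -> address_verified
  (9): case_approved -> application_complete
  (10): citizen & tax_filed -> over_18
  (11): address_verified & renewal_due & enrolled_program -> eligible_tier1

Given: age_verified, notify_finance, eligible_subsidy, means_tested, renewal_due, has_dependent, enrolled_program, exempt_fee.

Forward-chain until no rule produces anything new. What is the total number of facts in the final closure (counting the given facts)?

18

Round 1: (2) [eligible_subsidy -> has_valid_id]; (3) [notify_finance -> priority_flag]; (5) [enrolled_program -> resident]; (8) [has_dependent -> address_verified]. New: has_valid_id, priority_flag, resident, address_verified.
Round 2: (1) [has_valid_id -> tax_filed]; (7) [address_verified -> identity_verified]; (11) [address_verified & renewal_due & enrolled_program -> eligible_tier1]. New: tax_filed, identity_verified, eligible_tier1.
Round 3: (6) [eligible_tier1 & exempt_fee & priority_flag -> citizen]. New: citizen.
Round 4: (10) [citizen & tax_filed -> over_18]. New: over_18.
Round 5: (4) [over_18 -> income_below_cap]. New: income_below_cap.
Closure: {address_verified, age_verified, citizen, eligible_subsidy, eligible_tier1, enrolled_program, exempt_fee, has_dependent, has_valid_id, identity_verified, income_below_cap, means_tested, notify_finance, over_18, priority_flag, renewal_due, resident, tax_filed} — 18 facts.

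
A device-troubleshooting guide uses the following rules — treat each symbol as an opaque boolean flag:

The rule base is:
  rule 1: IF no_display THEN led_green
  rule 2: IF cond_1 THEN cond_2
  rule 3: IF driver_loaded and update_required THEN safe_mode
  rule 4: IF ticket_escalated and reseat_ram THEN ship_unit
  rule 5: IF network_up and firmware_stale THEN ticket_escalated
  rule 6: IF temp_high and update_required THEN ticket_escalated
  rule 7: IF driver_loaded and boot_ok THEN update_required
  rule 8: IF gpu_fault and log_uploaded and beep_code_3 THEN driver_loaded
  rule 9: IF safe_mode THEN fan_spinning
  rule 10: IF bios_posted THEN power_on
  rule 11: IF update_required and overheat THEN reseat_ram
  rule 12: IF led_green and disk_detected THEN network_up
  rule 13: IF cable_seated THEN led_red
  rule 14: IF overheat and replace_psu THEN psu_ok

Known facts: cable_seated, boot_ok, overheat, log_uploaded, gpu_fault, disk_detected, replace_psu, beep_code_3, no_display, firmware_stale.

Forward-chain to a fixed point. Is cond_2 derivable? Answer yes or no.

[1] rule 1 [IF no_display THEN led_green]; rule 8 [IF gpu_fault and log_uploaded and beep_code_3 THEN driver_loaded]; rule 13 [IF cable_seated THEN led_red]; rule 14 [IF overheat and replace_psu THEN psu_ok]. ⇒ new: led_green, driver_loaded, led_red, psu_ok.
[2] rule 7 [IF driver_loaded and boot_ok THEN update_required]; rule 12 [IF led_green and disk_detected THEN network_up]. ⇒ new: update_required, network_up.
[3] rule 3 [IF driver_loaded and update_required THEN safe_mode]; rule 5 [IF network_up and firmware_stale THEN ticket_escalated]; rule 11 [IF update_required and overheat THEN reseat_ram]. ⇒ new: safe_mode, ticket_escalated, reseat_ram.
[4] rule 4 [IF ticket_escalated and reseat_ram THEN ship_unit]; rule 9 [IF safe_mode THEN fan_spinning]. ⇒ new: ship_unit, fan_spinning.
Fixed point reached. cond_2 is concluded only by rule 2; rule 2 needs cond_1 (never derived).

no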